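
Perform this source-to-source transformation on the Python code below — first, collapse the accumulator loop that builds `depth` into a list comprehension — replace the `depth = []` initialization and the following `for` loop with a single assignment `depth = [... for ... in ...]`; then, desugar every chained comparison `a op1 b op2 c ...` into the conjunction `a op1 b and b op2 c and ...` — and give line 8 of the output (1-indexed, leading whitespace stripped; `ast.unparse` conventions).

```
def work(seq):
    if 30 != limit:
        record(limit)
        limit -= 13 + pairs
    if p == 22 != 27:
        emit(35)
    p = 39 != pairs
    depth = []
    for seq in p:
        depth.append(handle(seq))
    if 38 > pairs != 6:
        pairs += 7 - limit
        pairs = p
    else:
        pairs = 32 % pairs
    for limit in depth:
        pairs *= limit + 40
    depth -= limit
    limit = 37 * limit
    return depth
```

Transformed code:
def work(seq):
    if 30 != limit:
        record(limit)
        limit -= 13 + pairs
    if p == 22 and 22 != 27:
        emit(35)
    p = 39 != pairs
    depth = [handle(seq) for seq in p]
    if 38 > pairs and pairs != 6:
        pairs += 7 - limit
        pairs = p
    else:
        pairs = 32 % pairs
    for limit in depth:
        pairs *= limit + 40
    depth -= limit
    limit = 37 * limit
    return depth

depth = [handle(seq) for seq in p]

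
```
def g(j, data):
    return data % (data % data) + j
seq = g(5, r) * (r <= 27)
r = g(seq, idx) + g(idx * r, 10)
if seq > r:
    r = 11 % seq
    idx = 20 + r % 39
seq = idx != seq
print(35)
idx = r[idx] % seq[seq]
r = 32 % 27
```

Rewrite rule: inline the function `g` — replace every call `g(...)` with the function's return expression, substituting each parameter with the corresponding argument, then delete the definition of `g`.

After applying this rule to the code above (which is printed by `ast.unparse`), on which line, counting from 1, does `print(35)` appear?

Transformed code:
seq = (r % (r % r) + 5) * (r <= 27)
r = idx % (idx % idx) + seq + (10 % (10 % 10) + idx * r)
if seq > r:
    r = 11 % seq
    idx = 20 + r % 39
seq = idx != seq
print(35)
idx = r[idx] % seq[seq]
r = 32 % 27

7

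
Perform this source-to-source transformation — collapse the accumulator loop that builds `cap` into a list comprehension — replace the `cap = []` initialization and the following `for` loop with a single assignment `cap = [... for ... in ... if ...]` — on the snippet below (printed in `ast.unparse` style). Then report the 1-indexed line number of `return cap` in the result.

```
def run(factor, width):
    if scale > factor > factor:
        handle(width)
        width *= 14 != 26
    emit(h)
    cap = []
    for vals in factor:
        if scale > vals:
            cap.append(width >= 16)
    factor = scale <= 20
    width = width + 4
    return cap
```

9

Transformed code:
def run(factor, width):
    if scale > factor > factor:
        handle(width)
        width *= 14 != 26
    emit(h)
    cap = [width >= 16 for vals in factor if scale > vals]
    factor = scale <= 20
    width = width + 4
    return cap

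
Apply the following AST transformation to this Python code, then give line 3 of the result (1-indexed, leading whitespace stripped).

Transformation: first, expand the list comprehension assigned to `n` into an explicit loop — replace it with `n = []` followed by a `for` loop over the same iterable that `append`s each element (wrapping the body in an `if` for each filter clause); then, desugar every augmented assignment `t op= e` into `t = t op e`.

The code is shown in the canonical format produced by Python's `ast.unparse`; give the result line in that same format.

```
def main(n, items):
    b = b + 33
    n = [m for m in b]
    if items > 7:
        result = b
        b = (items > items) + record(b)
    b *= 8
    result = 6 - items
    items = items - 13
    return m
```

Transformed code:
def main(n, items):
    b = b + 33
    n = []
    for m in b:
        n.append(m)
    if items > 7:
        result = b
        b = (items > items) + record(b)
    b = b * 8
    result = 6 - items
    items = items - 13
    return m

n = []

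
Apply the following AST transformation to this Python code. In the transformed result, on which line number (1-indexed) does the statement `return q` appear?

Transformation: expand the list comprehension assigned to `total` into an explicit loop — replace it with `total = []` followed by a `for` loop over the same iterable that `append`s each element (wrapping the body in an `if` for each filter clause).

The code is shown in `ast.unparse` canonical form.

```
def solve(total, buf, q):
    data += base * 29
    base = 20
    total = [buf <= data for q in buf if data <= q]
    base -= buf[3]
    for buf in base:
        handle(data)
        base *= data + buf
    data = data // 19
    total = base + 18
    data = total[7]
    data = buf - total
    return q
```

Transformed code:
def solve(total, buf, q):
    data += base * 29
    base = 20
    total = []
    for q in buf:
        if data <= q:
            total.append(buf <= data)
    base -= buf[3]
    for buf in base:
        handle(data)
        base *= data + buf
    data = data // 19
    total = base + 18
    data = total[7]
    data = buf - total
    return q

16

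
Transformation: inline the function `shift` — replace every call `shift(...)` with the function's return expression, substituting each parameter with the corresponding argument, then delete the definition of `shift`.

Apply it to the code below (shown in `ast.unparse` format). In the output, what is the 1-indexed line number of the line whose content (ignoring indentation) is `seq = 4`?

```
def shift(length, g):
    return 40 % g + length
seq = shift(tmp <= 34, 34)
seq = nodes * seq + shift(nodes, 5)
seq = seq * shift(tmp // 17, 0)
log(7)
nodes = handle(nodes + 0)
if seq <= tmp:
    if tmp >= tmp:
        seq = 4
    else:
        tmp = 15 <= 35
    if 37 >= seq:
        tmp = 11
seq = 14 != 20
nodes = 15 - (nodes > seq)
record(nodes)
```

8

Transformed code:
seq = 40 % 34 + (tmp <= 34)
seq = nodes * seq + (40 % 5 + nodes)
seq = seq * (40 % 0 + tmp // 17)
log(7)
nodes = handle(nodes + 0)
if seq <= tmp:
    if tmp >= tmp:
        seq = 4
    else:
        tmp = 15 <= 35
    if 37 >= seq:
        tmp = 11
seq = 14 != 20
nodes = 15 - (nodes > seq)
record(nodes)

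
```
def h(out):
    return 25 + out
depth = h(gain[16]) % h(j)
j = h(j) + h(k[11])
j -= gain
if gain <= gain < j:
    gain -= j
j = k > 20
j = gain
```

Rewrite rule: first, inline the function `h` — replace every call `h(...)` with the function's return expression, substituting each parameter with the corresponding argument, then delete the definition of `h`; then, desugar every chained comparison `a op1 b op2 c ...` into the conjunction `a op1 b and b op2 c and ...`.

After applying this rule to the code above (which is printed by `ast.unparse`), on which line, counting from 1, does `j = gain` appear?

Transformed code:
depth = (25 + gain[16]) % (25 + j)
j = 25 + j + (25 + k[11])
j -= gain
if gain <= gain and gain < j:
    gain -= j
j = k > 20
j = gain

7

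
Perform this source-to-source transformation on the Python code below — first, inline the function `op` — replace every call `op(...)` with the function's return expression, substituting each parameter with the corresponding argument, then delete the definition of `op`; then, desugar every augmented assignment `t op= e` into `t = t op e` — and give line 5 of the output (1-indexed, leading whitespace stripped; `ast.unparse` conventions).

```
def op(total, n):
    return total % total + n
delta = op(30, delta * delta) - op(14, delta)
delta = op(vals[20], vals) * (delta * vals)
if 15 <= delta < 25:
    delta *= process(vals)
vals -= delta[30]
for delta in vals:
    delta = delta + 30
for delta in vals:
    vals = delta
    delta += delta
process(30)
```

vals = vals - delta[30]

Transformed code:
delta = 30 % 30 + delta * delta - (14 % 14 + delta)
delta = (vals[20] % vals[20] + vals) * (delta * vals)
if 15 <= delta < 25:
    delta = delta * process(vals)
vals = vals - delta[30]
for delta in vals:
    delta = delta + 30
for delta in vals:
    vals = delta
    delta = delta + delta
process(30)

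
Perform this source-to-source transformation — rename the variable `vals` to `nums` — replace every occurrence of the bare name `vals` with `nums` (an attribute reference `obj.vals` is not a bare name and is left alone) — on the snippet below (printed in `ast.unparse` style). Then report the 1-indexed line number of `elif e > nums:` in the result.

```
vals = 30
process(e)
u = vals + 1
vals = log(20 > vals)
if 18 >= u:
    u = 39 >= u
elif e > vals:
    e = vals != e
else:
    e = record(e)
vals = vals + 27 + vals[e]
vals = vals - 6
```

7

Transformed code:
nums = 30
process(e)
u = nums + 1
nums = log(20 > nums)
if 18 >= u:
    u = 39 >= u
elif e > nums:
    e = nums != e
else:
    e = record(e)
nums = nums + 27 + nums[e]
nums = nums - 6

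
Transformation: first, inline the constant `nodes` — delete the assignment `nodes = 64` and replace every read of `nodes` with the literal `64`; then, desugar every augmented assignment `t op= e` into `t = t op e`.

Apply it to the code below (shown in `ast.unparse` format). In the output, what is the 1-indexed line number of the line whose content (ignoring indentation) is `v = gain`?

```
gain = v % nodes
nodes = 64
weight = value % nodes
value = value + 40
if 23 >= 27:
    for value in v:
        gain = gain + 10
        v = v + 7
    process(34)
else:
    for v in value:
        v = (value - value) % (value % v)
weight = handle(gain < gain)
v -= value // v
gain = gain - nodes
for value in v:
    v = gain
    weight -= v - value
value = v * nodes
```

16

Transformed code:
gain = v % 64
weight = value % 64
value = value + 40
if 23 >= 27:
    for value in v:
        gain = gain + 10
        v = v + 7
    process(34)
else:
    for v in value:
        v = (value - value) % (value % v)
weight = handle(gain < gain)
v = v - value // v
gain = gain - 64
for value in v:
    v = gain
    weight = weight - (v - value)
value = v * 64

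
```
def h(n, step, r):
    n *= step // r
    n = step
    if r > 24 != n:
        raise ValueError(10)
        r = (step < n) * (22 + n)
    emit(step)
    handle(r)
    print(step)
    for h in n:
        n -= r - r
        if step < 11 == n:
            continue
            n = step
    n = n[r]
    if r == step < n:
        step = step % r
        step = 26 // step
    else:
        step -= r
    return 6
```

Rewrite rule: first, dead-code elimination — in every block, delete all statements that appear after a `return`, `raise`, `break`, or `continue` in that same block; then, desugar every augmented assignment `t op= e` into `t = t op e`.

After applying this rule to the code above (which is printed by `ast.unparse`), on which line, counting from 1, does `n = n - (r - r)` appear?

10

Transformed code:
def h(n, step, r):
    n = n * (step // r)
    n = step
    if r > 24 != n:
        raise ValueError(10)
    emit(step)
    handle(r)
    print(step)
    for h in n:
        n = n - (r - r)
        if step < 11 == n:
            continue
    n = n[r]
    if r == step < n:
        step = step % r
        step = 26 // step
    else:
        step = step - r
    return 6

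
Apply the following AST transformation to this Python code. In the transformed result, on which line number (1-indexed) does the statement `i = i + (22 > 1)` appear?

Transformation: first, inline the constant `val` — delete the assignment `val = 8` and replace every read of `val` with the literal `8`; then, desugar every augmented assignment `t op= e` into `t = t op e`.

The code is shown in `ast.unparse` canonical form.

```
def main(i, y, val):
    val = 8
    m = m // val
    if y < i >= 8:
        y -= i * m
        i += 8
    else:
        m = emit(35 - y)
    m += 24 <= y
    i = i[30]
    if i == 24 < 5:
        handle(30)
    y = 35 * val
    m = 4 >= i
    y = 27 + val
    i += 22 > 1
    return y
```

Transformed code:
def main(i, y, val):
    m = m // 8
    if y < i >= 8:
        y = y - i * m
        i = i + 8
    else:
        m = emit(35 - y)
    m = m + (24 <= y)
    i = i[30]
    if i == 24 < 5:
        handle(30)
    y = 35 * 8
    m = 4 >= i
    y = 27 + 8
    i = i + (22 > 1)
    return y

15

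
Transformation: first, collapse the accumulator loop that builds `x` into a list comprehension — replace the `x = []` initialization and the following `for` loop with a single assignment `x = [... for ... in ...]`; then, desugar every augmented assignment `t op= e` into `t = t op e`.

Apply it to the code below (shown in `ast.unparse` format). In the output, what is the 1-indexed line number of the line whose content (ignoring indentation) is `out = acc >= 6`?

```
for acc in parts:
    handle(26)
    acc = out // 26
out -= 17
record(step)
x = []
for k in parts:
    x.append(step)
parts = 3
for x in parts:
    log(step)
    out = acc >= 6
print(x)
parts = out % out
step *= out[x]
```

10

Transformed code:
for acc in parts:
    handle(26)
    acc = out // 26
out = out - 17
record(step)
x = [step for k in parts]
parts = 3
for x in parts:
    log(step)
    out = acc >= 6
print(x)
parts = out % out
step = step * out[x]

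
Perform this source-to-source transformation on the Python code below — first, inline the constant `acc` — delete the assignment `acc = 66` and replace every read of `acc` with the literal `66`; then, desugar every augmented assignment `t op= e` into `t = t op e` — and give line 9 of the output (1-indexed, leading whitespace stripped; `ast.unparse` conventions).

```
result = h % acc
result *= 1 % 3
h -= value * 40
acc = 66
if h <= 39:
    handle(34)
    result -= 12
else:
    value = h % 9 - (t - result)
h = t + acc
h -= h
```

h = t + 66

Transformed code:
result = h % 66
result = result * (1 % 3)
h = h - value * 40
if h <= 39:
    handle(34)
    result = result - 12
else:
    value = h % 9 - (t - result)
h = t + 66
h = h - h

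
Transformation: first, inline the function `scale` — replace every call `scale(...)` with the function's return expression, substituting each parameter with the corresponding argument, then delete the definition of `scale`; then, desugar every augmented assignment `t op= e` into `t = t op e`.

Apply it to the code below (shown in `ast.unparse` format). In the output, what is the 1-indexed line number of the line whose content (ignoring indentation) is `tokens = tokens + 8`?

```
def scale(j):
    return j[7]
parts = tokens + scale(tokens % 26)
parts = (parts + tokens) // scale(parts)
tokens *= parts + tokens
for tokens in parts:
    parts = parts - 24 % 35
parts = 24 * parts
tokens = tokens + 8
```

Transformed code:
parts = tokens + (tokens % 26)[7]
parts = (parts + tokens) // parts[7]
tokens = tokens * (parts + tokens)
for tokens in parts:
    parts = parts - 24 % 35
parts = 24 * parts
tokens = tokens + 8

7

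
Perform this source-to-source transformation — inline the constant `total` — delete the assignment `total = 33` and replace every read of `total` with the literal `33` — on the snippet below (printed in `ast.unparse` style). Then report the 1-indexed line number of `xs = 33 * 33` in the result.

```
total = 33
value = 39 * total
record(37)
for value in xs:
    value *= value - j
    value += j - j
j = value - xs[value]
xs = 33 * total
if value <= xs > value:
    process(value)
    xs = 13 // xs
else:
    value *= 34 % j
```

Transformed code:
value = 39 * 33
record(37)
for value in xs:
    value *= value - j
    value += j - j
j = value - xs[value]
xs = 33 * 33
if value <= xs > value:
    process(value)
    xs = 13 // xs
else:
    value *= 34 % j

7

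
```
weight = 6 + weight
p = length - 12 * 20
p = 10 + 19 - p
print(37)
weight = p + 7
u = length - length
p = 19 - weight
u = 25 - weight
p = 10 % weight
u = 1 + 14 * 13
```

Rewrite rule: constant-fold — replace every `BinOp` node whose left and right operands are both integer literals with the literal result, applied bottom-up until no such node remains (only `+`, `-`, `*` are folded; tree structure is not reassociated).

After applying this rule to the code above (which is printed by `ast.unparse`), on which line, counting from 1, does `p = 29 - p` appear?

3

Transformed code:
weight = 6 + weight
p = length - 240
p = 29 - p
print(37)
weight = p + 7
u = length - length
p = 19 - weight
u = 25 - weight
p = 10 % weight
u = 183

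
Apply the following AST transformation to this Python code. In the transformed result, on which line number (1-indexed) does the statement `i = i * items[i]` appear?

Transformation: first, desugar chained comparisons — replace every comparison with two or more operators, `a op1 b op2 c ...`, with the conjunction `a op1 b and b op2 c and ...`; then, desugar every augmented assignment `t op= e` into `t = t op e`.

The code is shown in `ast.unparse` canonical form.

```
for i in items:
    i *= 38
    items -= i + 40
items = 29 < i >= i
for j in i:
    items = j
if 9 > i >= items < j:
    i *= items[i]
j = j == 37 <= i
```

8

Transformed code:
for i in items:
    i = i * 38
    items = items - (i + 40)
items = 29 < i and i >= i
for j in i:
    items = j
if 9 > i and i >= items and (items < j):
    i = i * items[i]
j = j == 37 and 37 <= i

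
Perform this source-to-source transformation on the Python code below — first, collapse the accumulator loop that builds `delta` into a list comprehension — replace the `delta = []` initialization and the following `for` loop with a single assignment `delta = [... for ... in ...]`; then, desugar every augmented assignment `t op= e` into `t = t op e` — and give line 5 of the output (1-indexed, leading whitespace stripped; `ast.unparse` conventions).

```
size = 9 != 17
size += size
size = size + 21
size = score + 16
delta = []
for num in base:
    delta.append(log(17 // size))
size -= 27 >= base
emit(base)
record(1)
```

Transformed code:
size = 9 != 17
size = size + size
size = size + 21
size = score + 16
delta = [log(17 // size) for num in base]
size = size - (27 >= base)
emit(base)
record(1)

delta = [log(17 // size) for num in base]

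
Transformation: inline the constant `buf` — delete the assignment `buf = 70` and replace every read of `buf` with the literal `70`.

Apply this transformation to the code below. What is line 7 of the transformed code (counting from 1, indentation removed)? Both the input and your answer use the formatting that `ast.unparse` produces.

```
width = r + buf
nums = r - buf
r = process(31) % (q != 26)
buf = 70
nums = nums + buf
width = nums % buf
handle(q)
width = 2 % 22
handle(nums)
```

width = 2 % 22

Transformed code:
width = r + 70
nums = r - 70
r = process(31) % (q != 26)
nums = nums + 70
width = nums % 70
handle(q)
width = 2 % 22
handle(nums)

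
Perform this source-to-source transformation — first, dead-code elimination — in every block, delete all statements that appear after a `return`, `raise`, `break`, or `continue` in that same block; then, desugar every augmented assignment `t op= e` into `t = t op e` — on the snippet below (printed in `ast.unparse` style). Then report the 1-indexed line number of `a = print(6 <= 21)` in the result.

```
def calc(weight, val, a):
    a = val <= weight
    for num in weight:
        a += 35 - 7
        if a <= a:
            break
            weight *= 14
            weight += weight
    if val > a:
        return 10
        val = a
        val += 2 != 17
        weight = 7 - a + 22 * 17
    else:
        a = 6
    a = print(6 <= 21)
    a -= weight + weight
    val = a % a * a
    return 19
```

11

Transformed code:
def calc(weight, val, a):
    a = val <= weight
    for num in weight:
        a = a + (35 - 7)
        if a <= a:
            break
    if val > a:
        return 10
    else:
        a = 6
    a = print(6 <= 21)
    a = a - (weight + weight)
    val = a % a * a
    return 19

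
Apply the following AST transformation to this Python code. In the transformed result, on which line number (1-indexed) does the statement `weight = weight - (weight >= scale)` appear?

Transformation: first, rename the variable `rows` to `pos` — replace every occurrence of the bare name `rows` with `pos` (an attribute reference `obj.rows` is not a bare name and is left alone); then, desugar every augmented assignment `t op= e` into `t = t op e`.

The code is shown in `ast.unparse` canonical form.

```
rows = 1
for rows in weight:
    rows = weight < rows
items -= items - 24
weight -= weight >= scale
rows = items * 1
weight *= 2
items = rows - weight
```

5

Transformed code:
pos = 1
for pos in weight:
    pos = weight < pos
items = items - (items - 24)
weight = weight - (weight >= scale)
pos = items * 1
weight = weight * 2
items = pos - weight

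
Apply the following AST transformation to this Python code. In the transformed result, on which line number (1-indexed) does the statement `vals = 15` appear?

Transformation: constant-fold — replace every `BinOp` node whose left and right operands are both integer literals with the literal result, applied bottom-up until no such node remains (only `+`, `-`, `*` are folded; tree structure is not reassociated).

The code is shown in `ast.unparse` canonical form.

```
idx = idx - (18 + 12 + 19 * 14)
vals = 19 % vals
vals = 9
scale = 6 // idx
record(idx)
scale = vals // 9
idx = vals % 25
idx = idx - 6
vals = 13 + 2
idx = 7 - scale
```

Transformed code:
idx = idx - 296
vals = 19 % vals
vals = 9
scale = 6 // idx
record(idx)
scale = vals // 9
idx = vals % 25
idx = idx - 6
vals = 15
idx = 7 - scale

9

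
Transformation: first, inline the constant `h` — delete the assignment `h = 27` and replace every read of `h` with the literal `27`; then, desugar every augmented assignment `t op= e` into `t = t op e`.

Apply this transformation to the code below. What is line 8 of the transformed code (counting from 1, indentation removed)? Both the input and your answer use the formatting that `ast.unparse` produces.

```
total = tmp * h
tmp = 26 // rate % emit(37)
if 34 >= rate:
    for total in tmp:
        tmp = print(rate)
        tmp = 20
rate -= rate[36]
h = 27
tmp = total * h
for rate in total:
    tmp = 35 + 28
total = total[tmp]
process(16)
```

Transformed code:
total = tmp * 27
tmp = 26 // rate % emit(37)
if 34 >= rate:
    for total in tmp:
        tmp = print(rate)
        tmp = 20
rate = rate - rate[36]
tmp = total * 27
for rate in total:
    tmp = 35 + 28
total = total[tmp]
process(16)

tmp = total * 27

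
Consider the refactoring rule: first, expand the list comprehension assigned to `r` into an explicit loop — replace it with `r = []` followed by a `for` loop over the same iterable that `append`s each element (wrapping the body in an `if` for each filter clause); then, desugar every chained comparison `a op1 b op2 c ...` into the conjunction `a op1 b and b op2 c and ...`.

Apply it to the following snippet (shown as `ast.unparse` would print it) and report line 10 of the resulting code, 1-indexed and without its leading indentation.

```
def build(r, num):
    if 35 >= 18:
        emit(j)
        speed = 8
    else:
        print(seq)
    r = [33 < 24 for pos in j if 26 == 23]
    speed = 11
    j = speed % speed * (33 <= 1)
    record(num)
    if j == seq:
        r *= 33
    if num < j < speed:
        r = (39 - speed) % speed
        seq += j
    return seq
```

r.append(33 < 24)

Transformed code:
def build(r, num):
    if 35 >= 18:
        emit(j)
        speed = 8
    else:
        print(seq)
    r = []
    for pos in j:
        if 26 == 23:
            r.append(33 < 24)
    speed = 11
    j = speed % speed * (33 <= 1)
    record(num)
    if j == seq:
        r *= 33
    if num < j and j < speed:
        r = (39 - speed) % speed
        seq += j
    return seq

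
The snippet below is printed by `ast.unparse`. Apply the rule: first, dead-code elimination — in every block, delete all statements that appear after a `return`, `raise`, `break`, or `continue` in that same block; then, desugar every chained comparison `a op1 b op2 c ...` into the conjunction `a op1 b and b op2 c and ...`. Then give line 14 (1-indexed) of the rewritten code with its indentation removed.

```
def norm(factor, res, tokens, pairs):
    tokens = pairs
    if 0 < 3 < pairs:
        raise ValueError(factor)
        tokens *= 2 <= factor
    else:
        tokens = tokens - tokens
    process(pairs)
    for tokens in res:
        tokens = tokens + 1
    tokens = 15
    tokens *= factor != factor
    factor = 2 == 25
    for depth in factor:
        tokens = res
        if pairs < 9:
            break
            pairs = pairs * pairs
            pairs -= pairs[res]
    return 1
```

Transformed code:
def norm(factor, res, tokens, pairs):
    tokens = pairs
    if 0 < 3 and 3 < pairs:
        raise ValueError(factor)
    else:
        tokens = tokens - tokens
    process(pairs)
    for tokens in res:
        tokens = tokens + 1
    tokens = 15
    tokens *= factor != factor
    factor = 2 == 25
    for depth in factor:
        tokens = res
        if pairs < 9:
            break
    return 1

tokens = res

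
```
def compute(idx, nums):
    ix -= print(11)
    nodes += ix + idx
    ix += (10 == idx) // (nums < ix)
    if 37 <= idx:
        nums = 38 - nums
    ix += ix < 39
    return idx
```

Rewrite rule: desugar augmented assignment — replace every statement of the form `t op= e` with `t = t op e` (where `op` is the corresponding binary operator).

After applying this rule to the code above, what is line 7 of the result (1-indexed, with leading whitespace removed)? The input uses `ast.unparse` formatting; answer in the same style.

Transformed code:
def compute(idx, nums):
    ix = ix - print(11)
    nodes = nodes + (ix + idx)
    ix = ix + (10 == idx) // (nums < ix)
    if 37 <= idx:
        nums = 38 - nums
    ix = ix + (ix < 39)
    return idx

ix = ix + (ix < 39)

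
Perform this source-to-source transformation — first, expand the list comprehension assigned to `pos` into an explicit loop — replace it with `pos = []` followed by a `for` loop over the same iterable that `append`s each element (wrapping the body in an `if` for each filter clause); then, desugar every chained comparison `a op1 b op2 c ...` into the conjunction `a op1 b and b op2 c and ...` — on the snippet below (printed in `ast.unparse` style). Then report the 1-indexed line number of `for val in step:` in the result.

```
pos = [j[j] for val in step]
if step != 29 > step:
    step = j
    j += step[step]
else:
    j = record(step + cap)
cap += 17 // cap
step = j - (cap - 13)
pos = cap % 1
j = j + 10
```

Transformed code:
pos = []
for val in step:
    pos.append(j[j])
if step != 29 and 29 > step:
    step = j
    j += step[step]
else:
    j = record(step + cap)
cap += 17 // cap
step = j - (cap - 13)
pos = cap % 1
j = j + 10

2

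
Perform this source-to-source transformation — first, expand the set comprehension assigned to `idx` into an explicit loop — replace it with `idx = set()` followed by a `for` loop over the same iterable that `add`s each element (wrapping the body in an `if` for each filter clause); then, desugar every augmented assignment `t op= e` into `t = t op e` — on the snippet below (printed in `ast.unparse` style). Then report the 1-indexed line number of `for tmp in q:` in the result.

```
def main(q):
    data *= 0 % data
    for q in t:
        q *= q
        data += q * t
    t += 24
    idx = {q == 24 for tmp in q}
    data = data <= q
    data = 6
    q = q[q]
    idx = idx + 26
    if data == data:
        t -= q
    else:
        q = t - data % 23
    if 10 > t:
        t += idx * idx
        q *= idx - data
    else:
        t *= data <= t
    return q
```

Transformed code:
def main(q):
    data = data * (0 % data)
    for q in t:
        q = q * q
        data = data + q * t
    t = t + 24
    idx = set()
    for tmp in q:
        idx.add(q == 24)
    data = data <= q
    data = 6
    q = q[q]
    idx = idx + 26
    if data == data:
        t = t - q
    else:
        q = t - data % 23
    if 10 > t:
        t = t + idx * idx
        q = q * (idx - data)
    else:
        t = t * (data <= t)
    return q

8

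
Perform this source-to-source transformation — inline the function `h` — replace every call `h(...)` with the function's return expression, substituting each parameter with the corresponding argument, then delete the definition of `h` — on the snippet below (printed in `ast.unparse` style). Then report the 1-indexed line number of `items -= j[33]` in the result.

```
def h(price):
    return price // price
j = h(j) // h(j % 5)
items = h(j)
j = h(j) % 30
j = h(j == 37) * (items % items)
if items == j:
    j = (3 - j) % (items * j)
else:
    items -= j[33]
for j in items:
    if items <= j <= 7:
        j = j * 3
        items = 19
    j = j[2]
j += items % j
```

Transformed code:
j = j // j // (j % 5 // (j % 5))
items = j // j
j = j // j % 30
j = (j == 37) // (j == 37) * (items % items)
if items == j:
    j = (3 - j) % (items * j)
else:
    items -= j[33]
for j in items:
    if items <= j <= 7:
        j = j * 3
        items = 19
    j = j[2]
j += items % j

8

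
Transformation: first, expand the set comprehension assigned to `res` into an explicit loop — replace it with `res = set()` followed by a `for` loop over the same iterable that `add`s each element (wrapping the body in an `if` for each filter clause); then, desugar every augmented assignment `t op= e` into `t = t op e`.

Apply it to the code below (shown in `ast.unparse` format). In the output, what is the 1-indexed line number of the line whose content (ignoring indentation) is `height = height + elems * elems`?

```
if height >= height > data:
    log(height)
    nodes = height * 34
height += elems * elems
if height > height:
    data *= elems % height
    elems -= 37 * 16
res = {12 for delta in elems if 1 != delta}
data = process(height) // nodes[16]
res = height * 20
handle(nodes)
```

Transformed code:
if height >= height > data:
    log(height)
    nodes = height * 34
height = height + elems * elems
if height > height:
    data = data * (elems % height)
    elems = elems - 37 * 16
res = set()
for delta in elems:
    if 1 != delta:
        res.add(12)
data = process(height) // nodes[16]
res = height * 20
handle(nodes)

4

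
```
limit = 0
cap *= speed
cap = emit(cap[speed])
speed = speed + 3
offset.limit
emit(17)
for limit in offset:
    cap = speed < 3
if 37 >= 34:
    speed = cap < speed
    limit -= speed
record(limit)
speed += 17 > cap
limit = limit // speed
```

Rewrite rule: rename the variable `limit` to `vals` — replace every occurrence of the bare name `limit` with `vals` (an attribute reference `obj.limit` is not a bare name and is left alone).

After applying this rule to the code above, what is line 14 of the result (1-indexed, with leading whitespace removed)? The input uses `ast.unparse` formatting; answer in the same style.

Transformed code:
vals = 0
cap *= speed
cap = emit(cap[speed])
speed = speed + 3
offset.limit
emit(17)
for vals in offset:
    cap = speed < 3
if 37 >= 34:
    speed = cap < speed
    vals -= speed
record(vals)
speed += 17 > cap
vals = vals // speed

vals = vals // speed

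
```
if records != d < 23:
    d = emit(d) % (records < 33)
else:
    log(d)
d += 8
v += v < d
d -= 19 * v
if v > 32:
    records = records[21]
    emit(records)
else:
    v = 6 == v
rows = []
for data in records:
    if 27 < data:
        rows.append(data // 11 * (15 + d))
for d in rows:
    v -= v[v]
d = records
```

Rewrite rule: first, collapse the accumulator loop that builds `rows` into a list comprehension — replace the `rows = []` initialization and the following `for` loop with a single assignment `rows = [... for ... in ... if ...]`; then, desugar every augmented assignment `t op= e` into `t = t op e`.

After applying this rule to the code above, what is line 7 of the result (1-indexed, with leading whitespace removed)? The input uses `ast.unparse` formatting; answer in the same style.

d = d - 19 * v

Transformed code:
if records != d < 23:
    d = emit(d) % (records < 33)
else:
    log(d)
d = d + 8
v = v + (v < d)
d = d - 19 * v
if v > 32:
    records = records[21]
    emit(records)
else:
    v = 6 == v
rows = [data // 11 * (15 + d) for data in records if 27 < data]
for d in rows:
    v = v - v[v]
d = records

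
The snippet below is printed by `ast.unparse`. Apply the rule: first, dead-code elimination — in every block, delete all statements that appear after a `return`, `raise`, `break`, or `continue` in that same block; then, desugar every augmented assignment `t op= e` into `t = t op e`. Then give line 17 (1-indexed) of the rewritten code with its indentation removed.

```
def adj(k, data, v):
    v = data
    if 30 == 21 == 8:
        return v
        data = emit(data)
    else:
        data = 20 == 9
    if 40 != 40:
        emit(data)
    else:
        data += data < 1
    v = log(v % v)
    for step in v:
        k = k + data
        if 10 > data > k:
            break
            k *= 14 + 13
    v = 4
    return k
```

Transformed code:
def adj(k, data, v):
    v = data
    if 30 == 21 == 8:
        return v
    else:
        data = 20 == 9
    if 40 != 40:
        emit(data)
    else:
        data = data + (data < 1)
    v = log(v % v)
    for step in v:
        k = k + data
        if 10 > data > k:
            break
    v = 4
    return k

return k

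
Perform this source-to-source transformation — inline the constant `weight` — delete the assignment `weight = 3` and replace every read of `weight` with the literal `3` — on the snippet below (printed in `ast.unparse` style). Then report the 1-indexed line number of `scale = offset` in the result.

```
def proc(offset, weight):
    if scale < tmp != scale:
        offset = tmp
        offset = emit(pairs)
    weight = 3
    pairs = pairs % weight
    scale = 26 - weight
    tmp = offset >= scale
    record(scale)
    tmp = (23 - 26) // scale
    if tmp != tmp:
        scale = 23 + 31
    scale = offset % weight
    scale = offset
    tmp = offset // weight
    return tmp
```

Transformed code:
def proc(offset, weight):
    if scale < tmp != scale:
        offset = tmp
        offset = emit(pairs)
    pairs = pairs % 3
    scale = 26 - 3
    tmp = offset >= scale
    record(scale)
    tmp = (23 - 26) // scale
    if tmp != tmp:
        scale = 23 + 31
    scale = offset % 3
    scale = offset
    tmp = offset // 3
    return tmp

13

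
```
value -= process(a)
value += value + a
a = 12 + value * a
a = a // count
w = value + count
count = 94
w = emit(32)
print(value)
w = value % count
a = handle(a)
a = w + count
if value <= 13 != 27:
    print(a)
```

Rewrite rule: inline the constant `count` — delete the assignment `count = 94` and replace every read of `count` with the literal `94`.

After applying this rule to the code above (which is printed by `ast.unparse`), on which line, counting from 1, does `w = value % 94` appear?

Transformed code:
value -= process(a)
value += value + a
a = 12 + value * a
a = a // 94
w = value + 94
w = emit(32)
print(value)
w = value % 94
a = handle(a)
a = w + 94
if value <= 13 != 27:
    print(a)

8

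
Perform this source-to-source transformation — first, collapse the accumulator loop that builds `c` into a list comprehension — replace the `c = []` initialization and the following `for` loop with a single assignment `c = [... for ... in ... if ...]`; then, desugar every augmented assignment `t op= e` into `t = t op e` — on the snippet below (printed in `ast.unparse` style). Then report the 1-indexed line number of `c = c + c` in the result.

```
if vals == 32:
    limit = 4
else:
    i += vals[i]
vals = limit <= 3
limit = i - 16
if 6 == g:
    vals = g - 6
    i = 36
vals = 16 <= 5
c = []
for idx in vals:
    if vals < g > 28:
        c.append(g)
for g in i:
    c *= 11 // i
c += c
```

14

Transformed code:
if vals == 32:
    limit = 4
else:
    i = i + vals[i]
vals = limit <= 3
limit = i - 16
if 6 == g:
    vals = g - 6
    i = 36
vals = 16 <= 5
c = [g for idx in vals if vals < g > 28]
for g in i:
    c = c * (11 // i)
c = c + c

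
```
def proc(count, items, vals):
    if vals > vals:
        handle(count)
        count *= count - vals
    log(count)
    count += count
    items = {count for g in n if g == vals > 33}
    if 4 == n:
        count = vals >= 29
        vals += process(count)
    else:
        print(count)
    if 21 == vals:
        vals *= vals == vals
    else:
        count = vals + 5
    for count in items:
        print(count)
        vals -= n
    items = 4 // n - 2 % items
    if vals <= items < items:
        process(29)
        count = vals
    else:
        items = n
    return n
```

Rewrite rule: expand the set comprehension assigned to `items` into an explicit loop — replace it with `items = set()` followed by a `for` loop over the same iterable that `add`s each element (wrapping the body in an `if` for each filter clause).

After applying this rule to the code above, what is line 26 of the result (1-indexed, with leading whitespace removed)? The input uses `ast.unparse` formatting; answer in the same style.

Transformed code:
def proc(count, items, vals):
    if vals > vals:
        handle(count)
        count *= count - vals
    log(count)
    count += count
    items = set()
    for g in n:
        if g == vals > 33:
            items.add(count)
    if 4 == n:
        count = vals >= 29
        vals += process(count)
    else:
        print(count)
    if 21 == vals:
        vals *= vals == vals
    else:
        count = vals + 5
    for count in items:
        print(count)
        vals -= n
    items = 4 // n - 2 % items
    if vals <= items < items:
        process(29)
        count = vals
    else:
        items = n
    return n

count = vals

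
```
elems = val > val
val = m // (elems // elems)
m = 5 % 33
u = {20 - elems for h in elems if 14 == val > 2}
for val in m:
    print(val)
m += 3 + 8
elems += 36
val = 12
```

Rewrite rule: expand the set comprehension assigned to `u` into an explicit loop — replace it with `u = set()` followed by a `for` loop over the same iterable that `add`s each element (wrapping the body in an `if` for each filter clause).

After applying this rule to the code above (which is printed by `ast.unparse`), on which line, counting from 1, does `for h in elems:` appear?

5

Transformed code:
elems = val > val
val = m // (elems // elems)
m = 5 % 33
u = set()
for h in elems:
    if 14 == val > 2:
        u.add(20 - elems)
for val in m:
    print(val)
m += 3 + 8
elems += 36
val = 12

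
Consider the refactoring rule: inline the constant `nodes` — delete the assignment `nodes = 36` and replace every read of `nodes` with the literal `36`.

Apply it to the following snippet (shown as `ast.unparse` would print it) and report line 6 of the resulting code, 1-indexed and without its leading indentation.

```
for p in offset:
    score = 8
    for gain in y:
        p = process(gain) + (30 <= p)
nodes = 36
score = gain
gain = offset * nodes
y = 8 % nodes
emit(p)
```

gain = offset * 36

Transformed code:
for p in offset:
    score = 8
    for gain in y:
        p = process(gain) + (30 <= p)
score = gain
gain = offset * 36
y = 8 % 36
emit(p)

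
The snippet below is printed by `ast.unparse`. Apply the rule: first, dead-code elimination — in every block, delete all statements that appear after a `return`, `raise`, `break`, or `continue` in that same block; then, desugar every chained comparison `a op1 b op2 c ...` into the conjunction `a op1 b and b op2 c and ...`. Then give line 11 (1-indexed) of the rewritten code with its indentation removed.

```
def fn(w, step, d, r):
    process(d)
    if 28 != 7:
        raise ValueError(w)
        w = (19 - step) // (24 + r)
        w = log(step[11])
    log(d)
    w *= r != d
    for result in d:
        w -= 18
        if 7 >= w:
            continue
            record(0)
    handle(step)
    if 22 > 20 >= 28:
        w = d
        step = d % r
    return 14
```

Transformed code:
def fn(w, step, d, r):
    process(d)
    if 28 != 7:
        raise ValueError(w)
    log(d)
    w *= r != d
    for result in d:
        w -= 18
        if 7 >= w:
            continue
    handle(step)
    if 22 > 20 and 20 >= 28:
        w = d
        step = d % r
    return 14

handle(step)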